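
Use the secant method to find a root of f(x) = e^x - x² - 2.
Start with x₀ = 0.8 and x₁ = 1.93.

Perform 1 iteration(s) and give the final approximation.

f(x) = e^x - x² - 2
x₀ = 0.8, x₁ = 1.93

Secant formula: x_{n+1} = x_n - f(x_n)(x_n - x_{n-1})/(f(x_n) - f(x_{n-1}))

Iteration 1:
  f(0.800000) = -0.414459
  f(1.930000) = 1.164610
  x_2 = 1.930000 - 1.164610×(1.930000 - 0.800000)/(1.164610 - (-0.414459))
       = 1.096592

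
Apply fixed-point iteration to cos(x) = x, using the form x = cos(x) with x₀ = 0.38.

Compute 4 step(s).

Equation: cos(x) = x
Fixed-point form: x = cos(x)
x₀ = 0.38

x_1 = g(0.380000) = 0.928665
x_2 = g(0.928665) = 0.598904
x_3 = g(0.598904) = 0.825954
x_4 = g(0.825954) = 0.677856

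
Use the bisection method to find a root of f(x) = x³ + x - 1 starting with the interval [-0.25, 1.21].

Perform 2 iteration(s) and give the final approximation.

f(x) = x³ + x - 1
Initial interval: [-0.25, 1.21]

Iteration 1:
  c_1 = (-0.250000 + 1.210000)/2 = 0.480000
  f(c_1) = f(0.480000) = -0.409408
  f(a) × f(c) ≥ 0, new interval: [0.480000, 1.210000]
Iteration 2:
  c_2 = (0.480000 + 1.210000)/2 = 0.845000
  f(c_2) = f(0.845000) = 0.448351
  f(a) × f(c) < 0, new interval: [0.480000, 0.845000]

After 2 iteration(s), the approximation is c_2 = 0.845000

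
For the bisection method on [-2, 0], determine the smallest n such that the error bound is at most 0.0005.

We need (b-a)/2^n ≤ 0.0005
(0 - (-2))/2^n ≤ 0.0005
2/2^n ≤ 0.0005
2^n ≥ 4000
n ≥ log₂(4000) = 11.97
n ≥ 12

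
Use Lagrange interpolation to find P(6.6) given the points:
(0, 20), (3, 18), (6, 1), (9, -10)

Lagrange interpolation formula:
P(x) = Σ yᵢ × Lᵢ(x)
where Lᵢ(x) = Π_{j≠i} (x - xⱼ)/(xᵢ - xⱼ)

L_0(6.6) = (6.6 - 3)/(0 - 3) × (6.6 - 6)/(0 - 6) × (6.6 - 9)/(0 - 9) = 0.032000
L_1(6.6) = (6.6 - 0)/(3 - 0) × (6.6 - 6)/(3 - 6) × (6.6 - 9)/(3 - 9) = -0.176000
L_2(6.6) = (6.6 - 0)/(6 - 0) × (6.6 - 3)/(6 - 3) × (6.6 - 9)/(6 - 9) = 1.056000
L_3(6.6) = (6.6 - 0)/(9 - 0) × (6.6 - 3)/(9 - 3) × (6.6 - 6)/(9 - 6) = 0.088000

P(6.6) = 20×L_0(6.6) + 18×L_1(6.6) + 1×L_2(6.6) + (-10)×L_3(6.6)
P(6.6) = -2.352000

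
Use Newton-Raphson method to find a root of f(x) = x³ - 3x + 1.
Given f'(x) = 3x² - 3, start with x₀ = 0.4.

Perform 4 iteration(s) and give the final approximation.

f(x) = x³ - 3x + 1
f'(x) = 3x² - 3
x₀ = 0.4

Newton-Raphson formula: x_{n+1} = x_n - f(x_n)/f'(x_n)

Iteration 1:
  f(0.400000) = -0.136000
  f'(0.400000) = -2.520000
  x_1 = 0.400000 - (-0.136000)/(-2.520000) = 0.346032
Iteration 2:
  f(0.346032) = 0.003338
  f'(0.346032) = -2.640786
  x_2 = 0.346032 - 0.003338/(-2.640786) = 0.347296
Iteration 3:
  f(0.347296) = 0.000002
  f'(0.347296) = -2.638157
  x_3 = 0.347296 - 0.000002/(-2.638157) = 0.347296
Iteration 4:
  f(0.347296) = 0.000000
  f'(0.347296) = -2.638156
  x_4 = 0.347296 - 0.000000/(-2.638156) = 0.347296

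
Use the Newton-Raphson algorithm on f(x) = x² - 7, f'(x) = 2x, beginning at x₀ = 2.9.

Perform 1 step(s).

f(x) = x² - 7
f'(x) = 2x
x₀ = 2.9

Newton-Raphson formula: x_{n+1} = x_n - f(x_n)/f'(x_n)

Iteration 1:
  f(2.900000) = 1.410000
  f'(2.900000) = 5.800000
  x_1 = 2.900000 - 1.410000/5.800000 = 2.656897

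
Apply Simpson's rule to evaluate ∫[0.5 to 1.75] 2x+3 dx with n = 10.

f(x) = 2x+3
a = 0.5, b = 1.75, n = 10
h = (b - a)/n = 0.125000

Simpson's rule: (h/3)[f(x₀) + 4f(x₁) + 2f(x₂) + ... + f(xₙ)]

x_0 = 0.5000, f(x_0) = 4.000000, coefficient = 1
x_1 = 0.6250, f(x_1) = 4.250000, coefficient = 4
x_2 = 0.7500, f(x_2) = 4.500000, coefficient = 2
x_3 = 0.8750, f(x_3) = 4.750000, coefficient = 4
x_4 = 1.0000, f(x_4) = 5.000000, coefficient = 2
x_5 = 1.1250, f(x_5) = 5.250000, coefficient = 4
x_6 = 1.2500, f(x_6) = 5.500000, coefficient = 2
x_7 = 1.3750, f(x_7) = 5.750000, coefficient = 4
x_8 = 1.5000, f(x_8) = 6.000000, coefficient = 2
x_9 = 1.6250, f(x_9) = 6.250000, coefficient = 4
x_10 = 1.7500, f(x_10) = 6.500000, coefficient = 1

I ≈ (0.125000/3) × 157.500000 = 6.562500
Exact value: 6.562500
Error: 0.000000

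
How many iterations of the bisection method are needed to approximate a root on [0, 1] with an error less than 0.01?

We need (b-a)/2^n ≤ 0.01
(1 - 0)/2^n ≤ 0.01
1/2^n ≤ 0.01
2^n ≥ 100
n ≥ log₂(100) = 6.64
n ≥ 7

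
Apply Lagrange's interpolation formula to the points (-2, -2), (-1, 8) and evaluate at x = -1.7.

Lagrange interpolation formula:
P(x) = Σ yᵢ × Lᵢ(x)
where Lᵢ(x) = Π_{j≠i} (x - xⱼ)/(xᵢ - xⱼ)

L_0(-1.7) = (-1.7 - (-1))/(-2 - (-1)) = 0.700000
L_1(-1.7) = (-1.7 - (-2))/(-1 - (-2)) = 0.300000

P(-1.7) = (-2)×L_0(-1.7) + 8×L_1(-1.7)
P(-1.7) = 1.000000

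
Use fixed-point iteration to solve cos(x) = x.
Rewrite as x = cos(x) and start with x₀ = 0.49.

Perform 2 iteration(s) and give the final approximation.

Equation: cos(x) = x
Fixed-point form: x = cos(x)
x₀ = 0.49

x_1 = g(0.490000) = 0.882333
x_2 = g(0.882333) = 0.635351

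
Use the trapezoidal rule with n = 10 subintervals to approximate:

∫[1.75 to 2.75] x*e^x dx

f(x) = x*e^x
a = 1.75, b = 2.75, n = 10
h = (b - a)/n = 0.100000

Trapezoidal rule: (h/2)[f(x₀) + 2f(x₁) + 2f(x₂) + ... + f(xₙ)]

x_0 = 1.7500, f(x_0) = 10.070555, coefficient = 1
x_1 = 1.8500, f(x_1) = 11.765666, coefficient = 2
x_2 = 1.9500, f(x_2) = 13.705941, coefficient = 2
x_3 = 2.0500, f(x_3) = 15.924197, coefficient = 2
x_4 = 2.1500, f(x_4) = 18.457446, coefficient = 2
x_5 = 2.2500, f(x_5) = 21.347406, coefficient = 2
x_6 = 2.3500, f(x_6) = 24.641089, coefficient = 2
x_7 = 2.4500, f(x_7) = 28.391449, coefficient = 2
x_8 = 2.5500, f(x_8) = 32.658115, coefficient = 2
x_9 = 2.6500, f(x_9) = 37.508202, coefficient = 2
x_10 = 2.7500, f(x_10) = 43.017238, coefficient = 1

I ≈ (0.100000/2) × 461.886814 = 23.094341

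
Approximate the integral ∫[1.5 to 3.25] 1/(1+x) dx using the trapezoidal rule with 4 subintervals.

f(x) = 1/(1+x)
a = 1.5, b = 3.25, n = 4
h = (b - a)/n = 0.437500

Trapezoidal rule: (h/2)[f(x₀) + 2f(x₁) + 2f(x₂) + ... + f(xₙ)]

x_0 = 1.5000, f(x_0) = 0.400000, coefficient = 1
x_1 = 1.9375, f(x_1) = 0.340426, coefficient = 2
x_2 = 2.3750, f(x_2) = 0.296296, coefficient = 2
x_3 = 2.8125, f(x_3) = 0.262295, coefficient = 2
x_4 = 3.2500, f(x_4) = 0.235294, coefficient = 1

I ≈ (0.437500/2) × 2.433328 = 0.532290
Exact value: 0.530628
Error: 0.001662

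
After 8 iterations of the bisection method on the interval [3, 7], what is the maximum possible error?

Bisection error bound: |error| ≤ (b-a)/2^n
|error| ≤ (7 - 3)/2^8 = 4/2^8
|error| ≤ 0.0156250000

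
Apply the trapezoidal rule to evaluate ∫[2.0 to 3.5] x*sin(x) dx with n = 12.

f(x) = x*sin(x)
a = 2.0, b = 3.5, n = 12
h = (b - a)/n = 0.125000

Trapezoidal rule: (h/2)[f(x₀) + 2f(x₁) + 2f(x₂) + ... + f(xₙ)]

x_0 = 2.0000, f(x_0) = 1.818595, coefficient = 1
x_1 = 2.1250, f(x_1) = 1.806930, coefficient = 2
x_2 = 2.2500, f(x_2) = 1.750665, coefficient = 2
x_3 = 2.3750, f(x_3) = 1.647502, coefficient = 2
x_4 = 2.5000, f(x_4) = 1.496180, coefficient = 2
x_5 = 2.6250, f(x_5) = 1.296541, coefficient = 2
x_6 = 2.7500, f(x_6) = 1.049568, coefficient = 2
x_7 = 2.8750, f(x_7) = 0.757407, coefficient = 2
x_8 = 3.0000, f(x_8) = 0.423360, coefficient = 2
x_9 = 3.1250, f(x_9) = 0.051850, coefficient = 2
x_10 = 3.2500, f(x_10) = -0.351634, coefficient = 2
x_11 = 3.3750, f(x_11) = -0.780617, coefficient = 2
x_12 = 3.5000, f(x_12) = -1.227741, coefficient = 1

I ≈ (0.125000/2) × 18.886356 = 1.180397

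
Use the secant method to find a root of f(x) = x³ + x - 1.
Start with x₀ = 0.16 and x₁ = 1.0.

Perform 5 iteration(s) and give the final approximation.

f(x) = x³ + x - 1
x₀ = 0.16, x₁ = 1.0

Secant formula: x_{n+1} = x_n - f(x_n)(x_n - x_{n-1})/(f(x_n) - f(x_{n-1}))

Iteration 1:
  f(0.160000) = -0.835904
  f(1.000000) = 1.000000
  x_2 = 1.000000 - 1.000000×(1.000000 - 0.160000)/(1.000000 - (-0.835904))
       = 0.542460
Iteration 2:
  f(1.000000) = 1.000000
  f(0.542460) = -0.297915
  x_3 = 0.542460 - (-0.297915)×(0.542460 - 1.000000)/(-0.297915 - 1.000000)
       = 0.647480
Iteration 3:
  f(0.542460) = -0.297915
  f(0.647480) = -0.081076
  x_4 = 0.647480 - (-0.081076)×(0.647480 - 0.542460)/(-0.081076 - (-0.297915))
       = 0.686748
Iteration 4:
  f(0.647480) = -0.081076
  f(0.686748) = 0.010633
  x_5 = 0.686748 - 0.010633×(0.686748 - 0.647480)/(0.010633 - (-0.081076))
       = 0.682195
Iteration 5:
  f(0.686748) = 0.010633
  f(0.682195) = -0.000319
  x_6 = 0.682195 - (-0.000319)×(0.682195 - 0.686748)/(-0.000319 - 0.010633)
       = 0.682327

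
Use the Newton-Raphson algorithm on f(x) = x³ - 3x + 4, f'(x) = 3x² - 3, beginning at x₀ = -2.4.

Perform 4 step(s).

f(x) = x³ - 3x + 4
f'(x) = 3x² - 3
x₀ = -2.4

Newton-Raphson formula: x_{n+1} = x_n - f(x_n)/f'(x_n)

Iteration 1:
  f(-2.400000) = -2.624000
  f'(-2.400000) = 14.280000
  x_1 = -2.400000 - (-2.624000)/14.280000 = -2.216246
Iteration 2:
  f(-2.216246) = -0.236906
  f'(-2.216246) = 11.735246
  x_2 = -2.216246 - (-0.236906)/11.735246 = -2.196059
Iteration 3:
  f(-2.196059) = -0.002701
  f'(-2.196059) = 11.468025
  x_3 = -2.196059 - (-0.002701)/11.468025 = -2.195823
Iteration 4:
  f(-2.195823) = 0.000000
  f'(-2.195823) = 11.464921
  x_4 = -2.195823 - 0.000000/11.464921 = -2.195823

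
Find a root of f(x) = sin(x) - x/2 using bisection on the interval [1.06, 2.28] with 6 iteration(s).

f(x) = sin(x) - x/2
Initial interval: [1.06, 2.28]

Iteration 1:
  c_1 = (1.060000 + 2.280000)/2 = 1.670000
  f(c_1) = f(1.670000) = 0.160083
  f(a) × f(c) ≥ 0, new interval: [1.670000, 2.280000]
Iteration 2:
  c_2 = (1.670000 + 2.280000)/2 = 1.975000
  f(c_2) = f(1.975000) = -0.068084
  f(a) × f(c) < 0, new interval: [1.670000, 1.975000]
Iteration 3:
  c_3 = (1.670000 + 1.975000)/2 = 1.822500
  f(c_3) = f(1.822500) = 0.057240
  f(a) × f(c) ≥ 0, new interval: [1.822500, 1.975000]
Iteration 4:
  c_4 = (1.822500 + 1.975000)/2 = 1.898750
  f(c_4) = f(1.898750) = -0.002672
  f(a) × f(c) < 0, new interval: [1.822500, 1.898750]
Iteration 5:
  c_5 = (1.822500 + 1.898750)/2 = 1.860625
  f(c_5) = f(1.860625) = 0.027980
  f(a) × f(c) ≥ 0, new interval: [1.860625, 1.898750]
Iteration 6:
  c_6 = (1.860625 + 1.898750)/2 = 1.879687
  f(c_6) = f(1.879687) = 0.012827
  f(a) × f(c) ≥ 0, new interval: [1.879687, 1.898750]

After 6 iteration(s), the approximation is c_6 = 1.879687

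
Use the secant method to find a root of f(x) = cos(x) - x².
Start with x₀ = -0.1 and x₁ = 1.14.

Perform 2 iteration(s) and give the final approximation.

f(x) = cos(x) - x²
x₀ = -0.1, x₁ = 1.14

Secant formula: x_{n+1} = x_n - f(x_n)(x_n - x_{n-1})/(f(x_n) - f(x_{n-1}))

Iteration 1:
  f(-0.100000) = 0.985004
  f(1.140000) = -0.882005
  x_2 = 1.140000 - (-0.882005)×(1.140000 - (-0.100000))/(-0.882005 - 0.985004)
       = 0.554204
Iteration 2:
  f(1.140000) = -0.882005
  f(0.554204) = 0.543178
  x_3 = 0.554204 - 0.543178×(0.554204 - 1.140000)/(0.543178 - (-0.882005))
       = 0.777467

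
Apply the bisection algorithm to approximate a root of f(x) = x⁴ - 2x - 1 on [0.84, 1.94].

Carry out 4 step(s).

f(x) = x⁴ - 2x - 1
Initial interval: [0.84, 1.94]

Iteration 1:
  c_1 = (0.840000 + 1.940000)/2 = 1.390000
  f(c_1) = f(1.390000) = -0.046990
  f(a) × f(c) ≥ 0, new interval: [1.390000, 1.940000]
Iteration 2:
  c_2 = (1.390000 + 1.940000)/2 = 1.665000
  f(c_2) = f(1.665000) = 3.355231
  f(a) × f(c) < 0, new interval: [1.390000, 1.665000]
Iteration 3:
  c_3 = (1.390000 + 1.665000)/2 = 1.527500
  f(c_3) = f(1.527500) = 1.389085
  f(a) × f(c) < 0, new interval: [1.390000, 1.527500]
Iteration 4:
  c_4 = (1.390000 + 1.527500)/2 = 1.458750
  f(c_4) = f(1.458750) = 0.610678
  f(a) × f(c) < 0, new interval: [1.390000, 1.458750]

After 4 iteration(s), the approximation is c_4 = 1.458750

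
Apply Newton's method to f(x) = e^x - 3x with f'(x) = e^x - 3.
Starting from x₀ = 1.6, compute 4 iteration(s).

f(x) = e^x - 3x
f'(x) = e^x - 3
x₀ = 1.6

Newton-Raphson formula: x_{n+1} = x_n - f(x_n)/f'(x_n)

Iteration 1:
  f(1.600000) = 0.153032
  f'(1.600000) = 1.953032
  x_1 = 1.600000 - 0.153032/1.953032 = 1.521644
Iteration 2:
  f(1.521644) = 0.014816
  f'(1.521644) = 1.579747
  x_2 = 1.521644 - 0.014816/1.579747 = 1.512265
Iteration 3:
  f(1.512265) = 0.000201
  f'(1.512265) = 1.536996
  x_3 = 1.512265 - 0.000201/1.536996 = 1.512135
Iteration 4:
  f(1.512135) = 0.000000
  f'(1.512135) = 1.536404
  x_4 = 1.512135 - 0.000000/1.536404 = 1.512135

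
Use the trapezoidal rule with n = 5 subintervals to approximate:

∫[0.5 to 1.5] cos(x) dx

f(x) = cos(x)
a = 0.5, b = 1.5, n = 5
h = (b - a)/n = 0.200000

Trapezoidal rule: (h/2)[f(x₀) + 2f(x₁) + 2f(x₂) + ... + f(xₙ)]

x_0 = 0.5000, f(x_0) = 0.877583, coefficient = 1
x_1 = 0.7000, f(x_1) = 0.764842, coefficient = 2
x_2 = 0.9000, f(x_2) = 0.621610, coefficient = 2
x_3 = 1.1000, f(x_3) = 0.453596, coefficient = 2
x_4 = 1.3000, f(x_4) = 0.267499, coefficient = 2
x_5 = 1.5000, f(x_5) = 0.070737, coefficient = 1

I ≈ (0.200000/2) × 5.163414 = 0.516341
Exact value: 0.518069
Error: 0.001728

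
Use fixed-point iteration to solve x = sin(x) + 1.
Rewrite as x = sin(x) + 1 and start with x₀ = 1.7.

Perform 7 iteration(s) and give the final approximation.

Equation: x = sin(x) + 1
Fixed-point form: x = sin(x) + 1
x₀ = 1.7

x_1 = g(1.700000) = 1.991665
x_2 = g(1.991665) = 1.912734
x_3 = g(1.912734) = 1.942107
x_4 = g(1.942107) = 1.931853
x_5 = g(1.931853) = 1.935524
x_6 = g(1.935524) = 1.934221
x_7 = g(1.934221) = 1.934685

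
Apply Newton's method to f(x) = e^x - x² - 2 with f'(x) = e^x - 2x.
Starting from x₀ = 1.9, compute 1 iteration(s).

f(x) = e^x - x² - 2
f'(x) = e^x - 2x
x₀ = 1.9

Newton-Raphson formula: x_{n+1} = x_n - f(x_n)/f'(x_n)

Iteration 1:
  f(1.900000) = 1.075894
  f'(1.900000) = 2.885894
  x_1 = 1.900000 - 1.075894/2.885894 = 1.527189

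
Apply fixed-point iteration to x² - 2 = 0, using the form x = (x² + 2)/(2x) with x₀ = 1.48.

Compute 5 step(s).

Equation: x² - 2 = 0
Fixed-point form: x = (x² + 2)/(2x)
x₀ = 1.48

x_1 = g(1.480000) = 1.415676
x_2 = g(1.415676) = 1.414214
x_3 = g(1.414214) = 1.414214
x_4 = g(1.414214) = 1.414214
x_5 = g(1.414214) = 1.414214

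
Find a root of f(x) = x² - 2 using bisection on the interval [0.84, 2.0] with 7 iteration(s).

f(x) = x² - 2
Initial interval: [0.84, 2.0]

Iteration 1:
  c_1 = (0.840000 + 2.000000)/2 = 1.420000
  f(c_1) = f(1.420000) = 0.016400
  f(a) × f(c) < 0, new interval: [0.840000, 1.420000]
Iteration 2:
  c_2 = (0.840000 + 1.420000)/2 = 1.130000
  f(c_2) = f(1.130000) = -0.723100
  f(a) × f(c) ≥ 0, new interval: [1.130000, 1.420000]
Iteration 3:
  c_3 = (1.130000 + 1.420000)/2 = 1.275000
  f(c_3) = f(1.275000) = -0.374375
  f(a) × f(c) ≥ 0, new interval: [1.275000, 1.420000]
Iteration 4:
  c_4 = (1.275000 + 1.420000)/2 = 1.347500
  f(c_4) = f(1.347500) = -0.184244
  f(a) × f(c) ≥ 0, new interval: [1.347500, 1.420000]
Iteration 5:
  c_5 = (1.347500 + 1.420000)/2 = 1.383750
  f(c_5) = f(1.383750) = -0.085236
  f(a) × f(c) ≥ 0, new interval: [1.383750, 1.420000]
Iteration 6:
  c_6 = (1.383750 + 1.420000)/2 = 1.401875
  f(c_6) = f(1.401875) = -0.034746
  f(a) × f(c) ≥ 0, new interval: [1.401875, 1.420000]
Iteration 7:
  c_7 = (1.401875 + 1.420000)/2 = 1.410937
  f(c_7) = f(1.410937) = -0.009255
  f(a) × f(c) ≥ 0, new interval: [1.410937, 1.420000]

After 7 iteration(s), the approximation is c_7 = 1.410937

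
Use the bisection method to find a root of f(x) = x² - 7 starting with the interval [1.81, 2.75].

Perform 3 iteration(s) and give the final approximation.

f(x) = x² - 7
Initial interval: [1.81, 2.75]

Iteration 1:
  c_1 = (1.810000 + 2.750000)/2 = 2.280000
  f(c_1) = f(2.280000) = -1.801600
  f(a) × f(c) ≥ 0, new interval: [2.280000, 2.750000]
Iteration 2:
  c_2 = (2.280000 + 2.750000)/2 = 2.515000
  f(c_2) = f(2.515000) = -0.674775
  f(a) × f(c) ≥ 0, new interval: [2.515000, 2.750000]
Iteration 3:
  c_3 = (2.515000 + 2.750000)/2 = 2.632500
  f(c_3) = f(2.632500) = -0.069944
  f(a) × f(c) ≥ 0, new interval: [2.632500, 2.750000]

After 3 iteration(s), the approximation is c_3 = 2.632500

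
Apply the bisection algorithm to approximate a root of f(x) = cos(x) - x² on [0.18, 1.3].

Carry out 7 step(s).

f(x) = cos(x) - x²
Initial interval: [0.18, 1.3]

Iteration 1:
  c_1 = (0.180000 + 1.300000)/2 = 0.740000
  f(c_1) = f(0.740000) = 0.190869
  f(a) × f(c) ≥ 0, new interval: [0.740000, 1.300000]
Iteration 2:
  c_2 = (0.740000 + 1.300000)/2 = 1.020000
  f(c_2) = f(1.020000) = -0.517034
  f(a) × f(c) < 0, new interval: [0.740000, 1.020000]
Iteration 3:
  c_3 = (0.740000 + 1.020000)/2 = 0.880000
  f(c_3) = f(0.880000) = -0.137249
  f(a) × f(c) < 0, new interval: [0.740000, 0.880000]
Iteration 4:
  c_4 = (0.740000 + 0.880000)/2 = 0.810000
  f(c_4) = f(0.810000) = 0.033398
  f(a) × f(c) ≥ 0, new interval: [0.810000, 0.880000]
Iteration 5:
  c_5 = (0.810000 + 0.880000)/2 = 0.845000
  f(c_5) = f(0.845000) = -0.050294
  f(a) × f(c) < 0, new interval: [0.810000, 0.845000]
Iteration 6:
  c_6 = (0.810000 + 0.845000)/2 = 0.827500
  f(c_6) = f(0.827500) = -0.008038
  f(a) × f(c) < 0, new interval: [0.810000, 0.827500]
Iteration 7:
  c_7 = (0.810000 + 0.827500)/2 = 0.818750
  f(c_7) = f(0.818750) = 0.012783
  f(a) × f(c) ≥ 0, new interval: [0.818750, 0.827500]

After 7 iteration(s), the approximation is c_7 = 0.818750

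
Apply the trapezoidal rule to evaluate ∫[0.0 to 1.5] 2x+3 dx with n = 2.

f(x) = 2x+3
a = 0.0, b = 1.5, n = 2
h = (b - a)/n = 0.750000

Trapezoidal rule: (h/2)[f(x₀) + 2f(x₁) + 2f(x₂) + ... + f(xₙ)]

x_0 = 0.0000, f(x_0) = 3.000000, coefficient = 1
x_1 = 0.7500, f(x_1) = 4.500000, coefficient = 2
x_2 = 1.5000, f(x_2) = 6.000000, coefficient = 1

I ≈ (0.750000/2) × 18.000000 = 6.750000
Exact value: 6.750000
Error: 0.000000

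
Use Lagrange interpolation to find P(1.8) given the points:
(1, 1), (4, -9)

Lagrange interpolation formula:
P(x) = Σ yᵢ × Lᵢ(x)
where Lᵢ(x) = Π_{j≠i} (x - xⱼ)/(xᵢ - xⱼ)

L_0(1.8) = (1.8 - 4)/(1 - 4) = 0.733333
L_1(1.8) = (1.8 - 1)/(4 - 1) = 0.266667

P(1.8) = 1×L_0(1.8) + (-9)×L_1(1.8)
P(1.8) = -1.666667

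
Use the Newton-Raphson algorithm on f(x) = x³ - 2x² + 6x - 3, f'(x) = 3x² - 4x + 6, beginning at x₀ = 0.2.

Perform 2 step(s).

f(x) = x³ - 2x² + 6x - 3
f'(x) = 3x² - 4x + 6
x₀ = 0.2

Newton-Raphson formula: x_{n+1} = x_n - f(x_n)/f'(x_n)

Iteration 1:
  f(0.200000) = -1.872000
  f'(0.200000) = 5.320000
  x_1 = 0.200000 - (-1.872000)/5.320000 = 0.551880
Iteration 2:
  f(0.551880) = -0.129778
  f'(0.551880) = 4.706195
  x_2 = 0.551880 - (-0.129778)/4.706195 = 0.579456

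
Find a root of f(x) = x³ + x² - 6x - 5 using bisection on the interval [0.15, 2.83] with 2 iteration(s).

f(x) = x³ + x² - 6x - 5
Initial interval: [0.15, 2.83]

Iteration 1:
  c_1 = (0.150000 + 2.830000)/2 = 1.490000
  f(c_1) = f(1.490000) = -8.411951
  f(a) × f(c) ≥ 0, new interval: [1.490000, 2.830000]
Iteration 2:
  c_2 = (1.490000 + 2.830000)/2 = 2.160000
  f(c_2) = f(2.160000) = -3.216704
  f(a) × f(c) ≥ 0, new interval: [2.160000, 2.830000]

After 2 iteration(s), the approximation is c_2 = 2.160000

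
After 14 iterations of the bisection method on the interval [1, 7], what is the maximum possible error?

Bisection error bound: |error| ≤ (b-a)/2^n
|error| ≤ (7 - 1)/2^14 = 6/2^14
|error| ≤ 0.0003662109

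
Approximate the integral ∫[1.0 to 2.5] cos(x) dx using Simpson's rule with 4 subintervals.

f(x) = cos(x)
a = 1.0, b = 2.5, n = 4
h = (b - a)/n = 0.375000

Simpson's rule: (h/3)[f(x₀) + 4f(x₁) + 2f(x₂) + ... + f(xₙ)]

x_0 = 1.0000, f(x_0) = 0.540302, coefficient = 1
x_1 = 1.3750, f(x_1) = 0.194548, coefficient = 4
x_2 = 1.7500, f(x_2) = -0.178246, coefficient = 2
x_3 = 2.1250, f(x_3) = -0.526266, coefficient = 4
x_4 = 2.5000, f(x_4) = -0.801144, coefficient = 1

I ≈ (0.375000/3) × -1.944208 = -0.243026
Exact value: -0.242999
Error: 0.000027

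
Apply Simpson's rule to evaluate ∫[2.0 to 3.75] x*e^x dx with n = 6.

f(x) = x*e^x
a = 2.0, b = 3.75, n = 6
h = (b - a)/n = 0.291667

Simpson's rule: (h/3)[f(x₀) + 4f(x₁) + 2f(x₂) + ... + f(xₙ)]

x_0 = 2.0000, f(x_0) = 14.778112, coefficient = 1
x_1 = 2.2917, f(x_1) = 22.667814, coefficient = 4
x_2 = 2.5833, f(x_2) = 34.206439, coefficient = 2
x_3 = 2.8750, f(x_3) = 50.960594, coefficient = 4
x_4 = 3.1667, f(x_4) = 75.139484, coefficient = 2
x_5 = 3.4583, f(x_5) = 109.850474, coefficient = 4
x_6 = 3.7500, f(x_6) = 159.454058, coefficient = 1

I ≈ (0.291667/3) × 1126.839542 = 109.553844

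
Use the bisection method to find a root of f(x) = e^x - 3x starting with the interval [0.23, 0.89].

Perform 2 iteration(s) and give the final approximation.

f(x) = e^x - 3x
Initial interval: [0.23, 0.89]

Iteration 1:
  c_1 = (0.230000 + 0.890000)/2 = 0.560000
  f(c_1) = f(0.560000) = 0.070673
  f(a) × f(c) ≥ 0, new interval: [0.560000, 0.890000]
Iteration 2:
  c_2 = (0.560000 + 0.890000)/2 = 0.725000
  f(c_2) = f(0.725000) = -0.110269
  f(a) × f(c) < 0, new interval: [0.560000, 0.725000]

After 2 iteration(s), the approximation is c_2 = 0.725000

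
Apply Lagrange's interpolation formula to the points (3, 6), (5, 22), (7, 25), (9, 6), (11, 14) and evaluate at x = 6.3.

Lagrange interpolation formula:
P(x) = Σ yᵢ × Lᵢ(x)
where Lᵢ(x) = Π_{j≠i} (x - xⱼ)/(xᵢ - xⱼ)

L_0(6.3) = (6.3 - 5)/(3 - 5) × (6.3 - 7)/(3 - 7) × (6.3 - 9)/(3 - 9) × (6.3 - 11)/(3 - 11) = -0.030073
L_1(6.3) = (6.3 - 3)/(5 - 3) × (6.3 - 7)/(5 - 7) × (6.3 - 9)/(5 - 9) × (6.3 - 11)/(5 - 11) = 0.305353
L_2(6.3) = (6.3 - 3)/(7 - 3) × (6.3 - 5)/(7 - 5) × (6.3 - 9)/(7 - 9) × (6.3 - 11)/(7 - 11) = 0.850627
L_3(6.3) = (6.3 - 3)/(9 - 3) × (6.3 - 5)/(9 - 5) × (6.3 - 7)/(9 - 7) × (6.3 - 11)/(9 - 11) = -0.147022
L_4(6.3) = (6.3 - 3)/(11 - 3) × (6.3 - 5)/(11 - 5) × (6.3 - 7)/(11 - 7) × (6.3 - 9)/(11 - 9) = 0.021115

P(6.3) = 6×L_0(6.3) + 22×L_1(6.3) + 25×L_2(6.3) + 6×L_3(6.3) + 14×L_4(6.3)
P(6.3) = 27.216473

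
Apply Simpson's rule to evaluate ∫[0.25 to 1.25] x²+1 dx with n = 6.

f(x) = x²+1
a = 0.25, b = 1.25, n = 6
h = (b - a)/n = 0.166667

Simpson's rule: (h/3)[f(x₀) + 4f(x₁) + 2f(x₂) + ... + f(xₙ)]

x_0 = 0.2500, f(x_0) = 1.062500, coefficient = 1
x_1 = 0.4167, f(x_1) = 1.173611, coefficient = 4
x_2 = 0.5833, f(x_2) = 1.340278, coefficient = 2
x_3 = 0.7500, f(x_3) = 1.562500, coefficient = 4
x_4 = 0.9167, f(x_4) = 1.840278, coefficient = 2
x_5 = 1.0833, f(x_5) = 2.173611, coefficient = 4
x_6 = 1.2500, f(x_6) = 2.562500, coefficient = 1

I ≈ (0.166667/3) × 29.625000 = 1.645833
Exact value: 1.645833
Error: 0.000000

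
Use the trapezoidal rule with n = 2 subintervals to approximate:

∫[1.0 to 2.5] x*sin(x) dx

f(x) = x*sin(x)
a = 1.0, b = 2.5, n = 2
h = (b - a)/n = 0.750000

Trapezoidal rule: (h/2)[f(x₀) + 2f(x₁) + 2f(x₂) + ... + f(xₙ)]

x_0 = 1.0000, f(x_0) = 0.841471, coefficient = 1
x_1 = 1.7500, f(x_1) = 1.721975, coefficient = 2
x_2 = 2.5000, f(x_2) = 1.496180, coefficient = 1

I ≈ (0.750000/2) × 5.781602 = 2.168101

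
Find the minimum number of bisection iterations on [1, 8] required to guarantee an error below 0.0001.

We need (b-a)/2^n ≤ 0.0001
(8 - 1)/2^n ≤ 0.0001
7/2^n ≤ 0.0001
2^n ≥ 70000
n ≥ log₂(70000) = 16.10
n ≥ 17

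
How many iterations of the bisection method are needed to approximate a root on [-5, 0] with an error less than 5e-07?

We need (b-a)/2^n ≤ 5e-07
(0 - (-5))/2^n ≤ 5e-07
5/2^n ≤ 5e-07
2^n ≥ 10000000
n ≥ log₂(10000000) = 23.25
n ≥ 24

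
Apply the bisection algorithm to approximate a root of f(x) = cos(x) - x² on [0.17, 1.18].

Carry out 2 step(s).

f(x) = cos(x) - x²
Initial interval: [0.17, 1.18]

Iteration 1:
  c_1 = (0.170000 + 1.180000)/2 = 0.675000
  f(c_1) = f(0.675000) = 0.325082
  f(a) × f(c) ≥ 0, new interval: [0.675000, 1.180000]
Iteration 2:
  c_2 = (0.675000 + 1.180000)/2 = 0.927500
  f(c_2) = f(0.927500) = -0.260420
  f(a) × f(c) < 0, new interval: [0.675000, 0.927500]

After 2 iteration(s), the approximation is c_2 = 0.927500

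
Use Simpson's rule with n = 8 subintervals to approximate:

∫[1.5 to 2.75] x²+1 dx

f(x) = x²+1
a = 1.5, b = 2.75, n = 8
h = (b - a)/n = 0.156250

Simpson's rule: (h/3)[f(x₀) + 4f(x₁) + 2f(x₂) + ... + f(xₙ)]

x_0 = 1.5000, f(x_0) = 3.250000, coefficient = 1
x_1 = 1.6562, f(x_1) = 3.743164, coefficient = 4
x_2 = 1.8125, f(x_2) = 4.285156, coefficient = 2
x_3 = 1.9688, f(x_3) = 4.875977, coefficient = 4
x_4 = 2.1250, f(x_4) = 5.515625, coefficient = 2
x_5 = 2.2812, f(x_5) = 6.204102, coefficient = 4
x_6 = 2.4375, f(x_6) = 6.941406, coefficient = 2
x_7 = 2.5938, f(x_7) = 7.727539, coefficient = 4
x_8 = 2.7500, f(x_8) = 8.562500, coefficient = 1

I ≈ (0.156250/3) × 135.500000 = 7.057292
Exact value: 7.057292
Error: 0.000000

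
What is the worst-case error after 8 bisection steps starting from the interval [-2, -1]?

Bisection error bound: |error| ≤ (b-a)/2^n
|error| ≤ (-1 - (-2))/2^8 = 1/2^8
|error| ≤ 0.0039062500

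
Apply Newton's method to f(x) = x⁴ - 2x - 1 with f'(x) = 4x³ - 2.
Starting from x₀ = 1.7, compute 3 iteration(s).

f(x) = x⁴ - 2x - 1
f'(x) = 4x³ - 2
x₀ = 1.7

Newton-Raphson formula: x_{n+1} = x_n - f(x_n)/f'(x_n)

Iteration 1:
  f(1.700000) = 3.952100
  f'(1.700000) = 17.652000
  x_1 = 1.700000 - 3.952100/17.652000 = 1.476110
Iteration 2:
  f(1.476110) = 0.795392
  f'(1.476110) = 10.865198
  x_2 = 1.476110 - 0.795392/10.865198 = 1.402905
Iteration 3:
  f(1.402905) = 0.067773
  f'(1.402905) = 9.044464
  x_3 = 1.402905 - 0.067773/9.044464 = 1.395412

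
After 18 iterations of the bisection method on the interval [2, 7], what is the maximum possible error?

Bisection error bound: |error| ≤ (b-a)/2^n
|error| ≤ (7 - 2)/2^18 = 5/2^18
|error| ≤ 0.0000190735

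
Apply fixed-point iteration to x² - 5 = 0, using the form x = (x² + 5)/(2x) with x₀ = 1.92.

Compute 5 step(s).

Equation: x² - 5 = 0
Fixed-point form: x = (x² + 5)/(2x)
x₀ = 1.92

x_1 = g(1.920000) = 2.262083
x_2 = g(2.262083) = 2.236218
x_3 = g(2.236218) = 2.236068
x_4 = g(2.236068) = 2.236068
x_5 = g(2.236068) = 2.236068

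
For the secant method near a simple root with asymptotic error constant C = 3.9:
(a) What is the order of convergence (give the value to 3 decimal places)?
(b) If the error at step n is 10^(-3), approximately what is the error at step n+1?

(a) Secant method has superlinear convergence with order φ = (1+√5)/2 ≈ 1.618.
    This means |e_{n+1}| ≈ C|e_n|^1.618.

(b) With |e_n| = 10^(-3) and C = 3.9:
    |e_{n+1}| ≈ 3.9 × (10^(-3))^1.618 = 3.9 × 10^(-4.85)

(a) ≈ 1.618 (golden ratio); (b) |e_{n+1}| ≈ 5.457e-05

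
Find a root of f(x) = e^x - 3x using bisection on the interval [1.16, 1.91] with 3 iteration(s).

f(x) = e^x - 3x
Initial interval: [1.16, 1.91]

Iteration 1:
  c_1 = (1.160000 + 1.910000)/2 = 1.535000
  f(c_1) = f(1.535000) = 0.036326
  f(a) × f(c) < 0, new interval: [1.160000, 1.535000]
Iteration 2:
  c_2 = (1.160000 + 1.535000)/2 = 1.347500
  f(c_2) = f(1.347500) = -0.194706
  f(a) × f(c) ≥ 0, new interval: [1.347500, 1.535000]
Iteration 3:
  c_3 = (1.347500 + 1.535000)/2 = 1.441250
  f(c_3) = f(1.441250) = -0.097775
  f(a) × f(c) ≥ 0, new interval: [1.441250, 1.535000]

After 3 iteration(s), the approximation is c_3 = 1.441250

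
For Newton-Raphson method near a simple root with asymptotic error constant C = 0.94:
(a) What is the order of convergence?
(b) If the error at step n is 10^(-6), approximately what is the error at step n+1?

(a) Newton-Raphson has quadratic (order 2) convergence near simple roots.
    This means |e_{n+1}| ≈ C|e_n|².

(b) With |e_n| = 10^(-6) and C = 0.94:
    |e_{n+1}| ≈ 0.94 × (10^(-6))² = 0.94 × 10^(-12)

(a) 2 (quadratic); (b) |e_{n+1}| ≈ 9.400e-13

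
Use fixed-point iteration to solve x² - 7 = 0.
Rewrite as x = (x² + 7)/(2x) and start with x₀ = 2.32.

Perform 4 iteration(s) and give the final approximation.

Equation: x² - 7 = 0
Fixed-point form: x = (x² + 7)/(2x)
x₀ = 2.32

x_1 = g(2.320000) = 2.668621
x_2 = g(2.668621) = 2.645849
x_3 = g(2.645849) = 2.645751
x_4 = g(2.645751) = 2.645751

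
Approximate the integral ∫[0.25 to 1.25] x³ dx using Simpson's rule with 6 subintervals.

f(x) = x³
a = 0.25, b = 1.25, n = 6
h = (b - a)/n = 0.166667

Simpson's rule: (h/3)[f(x₀) + 4f(x₁) + 2f(x₂) + ... + f(xₙ)]

x_0 = 0.2500, f(x_0) = 0.015625, coefficient = 1
x_1 = 0.4167, f(x_1) = 0.072338, coefficient = 4
x_2 = 0.5833, f(x_2) = 0.198495, coefficient = 2
x_3 = 0.7500, f(x_3) = 0.421875, coefficient = 4
x_4 = 0.9167, f(x_4) = 0.770255, coefficient = 2
x_5 = 1.0833, f(x_5) = 1.271412, coefficient = 4
x_6 = 1.2500, f(x_6) = 1.953125, coefficient = 1

I ≈ (0.166667/3) × 10.968750 = 0.609375
Exact value: 0.609375
Error: 0.000000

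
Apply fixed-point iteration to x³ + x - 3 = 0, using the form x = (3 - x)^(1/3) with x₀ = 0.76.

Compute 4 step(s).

Equation: x³ + x - 3 = 0
Fixed-point form: x = (3 - x)^(1/3)
x₀ = 0.76

x_1 = g(0.760000) = 1.308427
x_2 = g(1.308427) = 1.191508
x_3 = g(1.191508) = 1.218350
x_4 = g(1.218350) = 1.212293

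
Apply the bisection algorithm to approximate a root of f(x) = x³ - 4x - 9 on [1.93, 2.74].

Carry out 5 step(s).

f(x) = x³ - 4x - 9
Initial interval: [1.93, 2.74]

Iteration 1:
  c_1 = (1.930000 + 2.740000)/2 = 2.335000
  f(c_1) = f(2.335000) = -5.609055
  f(a) × f(c) ≥ 0, new interval: [2.335000, 2.740000]
Iteration 2:
  c_2 = (2.335000 + 2.740000)/2 = 2.537500
  f(c_2) = f(2.537500) = -2.811275
  f(a) × f(c) ≥ 0, new interval: [2.537500, 2.740000]
Iteration 3:
  c_3 = (2.537500 + 2.740000)/2 = 2.638750
  f(c_3) = f(2.638750) = -1.181380
  f(a) × f(c) ≥ 0, new interval: [2.638750, 2.740000]
Iteration 4:
  c_4 = (2.638750 + 2.740000)/2 = 2.689375
  f(c_4) = f(2.689375) = -0.305956
  f(a) × f(c) ≥ 0, new interval: [2.689375, 2.740000]
Iteration 5:
  c_5 = (2.689375 + 2.740000)/2 = 2.714688
  f(c_5) = f(2.714688) = 0.147216
  f(a) × f(c) < 0, new interval: [2.689375, 2.714688]

After 5 iteration(s), the approximation is c_5 = 2.714688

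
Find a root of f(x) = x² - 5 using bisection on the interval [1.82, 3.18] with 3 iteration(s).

f(x) = x² - 5
Initial interval: [1.82, 3.18]

Iteration 1:
  c_1 = (1.820000 + 3.180000)/2 = 2.500000
  f(c_1) = f(2.500000) = 1.250000
  f(a) × f(c) < 0, new interval: [1.820000, 2.500000]
Iteration 2:
  c_2 = (1.820000 + 2.500000)/2 = 2.160000
  f(c_2) = f(2.160000) = -0.334400
  f(a) × f(c) ≥ 0, new interval: [2.160000, 2.500000]
Iteration 3:
  c_3 = (2.160000 + 2.500000)/2 = 2.330000
  f(c_3) = f(2.330000) = 0.428900
  f(a) × f(c) < 0, new interval: [2.160000, 2.330000]

After 3 iteration(s), the approximation is c_3 = 2.330000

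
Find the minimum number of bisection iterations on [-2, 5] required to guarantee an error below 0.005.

We need (b-a)/2^n ≤ 0.005
(5 - (-2))/2^n ≤ 0.005
7/2^n ≤ 0.005
2^n ≥ 1400
n ≥ log₂(1400) = 10.45
n ≥ 11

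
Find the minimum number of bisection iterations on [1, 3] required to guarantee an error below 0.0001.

We need (b-a)/2^n ≤ 0.0001
(3 - 1)/2^n ≤ 0.0001
2/2^n ≤ 0.0001
2^n ≥ 20000
n ≥ log₂(20000) = 14.29
n ≥ 15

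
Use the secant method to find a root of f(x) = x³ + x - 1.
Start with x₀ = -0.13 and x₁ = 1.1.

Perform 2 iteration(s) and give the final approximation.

f(x) = x³ + x - 1
x₀ = -0.13, x₁ = 1.1

Secant formula: x_{n+1} = x_n - f(x_n)(x_n - x_{n-1})/(f(x_n) - f(x_{n-1}))

Iteration 1:
  f(-0.130000) = -1.132197
  f(1.100000) = 1.431000
  x_2 = 1.100000 - 1.431000×(1.100000 - (-0.130000))/(1.431000 - (-1.132197))
       = 0.413307
Iteration 2:
  f(1.100000) = 1.431000
  f(0.413307) = -0.516091
  x_3 = 0.413307 - (-0.516091)×(0.413307 - 1.100000)/(-0.516091 - 1.431000)
       = 0.595320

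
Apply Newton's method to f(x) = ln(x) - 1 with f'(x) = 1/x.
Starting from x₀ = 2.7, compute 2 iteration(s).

f(x) = ln(x) - 1
f'(x) = 1/x
x₀ = 2.7

Newton-Raphson formula: x_{n+1} = x_n - f(x_n)/f'(x_n)

Iteration 1:
  f(2.700000) = -0.006748
  f'(2.700000) = 0.370370
  x_1 = 2.700000 - (-0.006748)/0.370370 = 2.718220
Iteration 2:
  f(2.718220) = -0.000023
  f'(2.718220) = 0.367888
  x_2 = 2.718220 - (-0.000023)/0.367888 = 2.718282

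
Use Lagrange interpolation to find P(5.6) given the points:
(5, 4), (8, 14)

Lagrange interpolation formula:
P(x) = Σ yᵢ × Lᵢ(x)
where Lᵢ(x) = Π_{j≠i} (x - xⱼ)/(xᵢ - xⱼ)

L_0(5.6) = (5.6 - 8)/(5 - 8) = 0.800000
L_1(5.6) = (5.6 - 5)/(8 - 5) = 0.200000

P(5.6) = 4×L_0(5.6) + 14×L_1(5.6)
P(5.6) = 6.000000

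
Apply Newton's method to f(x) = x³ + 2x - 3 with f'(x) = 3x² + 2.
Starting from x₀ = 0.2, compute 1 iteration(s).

f(x) = x³ + 2x - 3
f'(x) = 3x² + 2
x₀ = 0.2

Newton-Raphson formula: x_{n+1} = x_n - f(x_n)/f'(x_n)

Iteration 1:
  f(0.200000) = -2.592000
  f'(0.200000) = 2.120000
  x_1 = 0.200000 - (-2.592000)/2.120000 = 1.422642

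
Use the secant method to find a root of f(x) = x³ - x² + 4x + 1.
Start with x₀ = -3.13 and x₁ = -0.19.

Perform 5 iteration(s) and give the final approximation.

f(x) = x³ - x² + 4x + 1
x₀ = -3.13, x₁ = -0.19

Secant formula: x_{n+1} = x_n - f(x_n)(x_n - x_{n-1})/(f(x_n) - f(x_{n-1}))

Iteration 1:
  f(-3.130000) = -51.981197
  f(-0.190000) = 0.197041
  x_2 = -0.190000 - 0.197041×(-0.190000 - (-3.130000))/(0.197041 - (-51.981197))
       = -0.201102
Iteration 2:
  f(-0.190000) = 0.197041
  f(-0.201102) = 0.147015
  x_3 = -0.201102 - 0.147015×(-0.201102 - (-0.190000))/(0.147015 - 0.197041)
       = -0.233730
Iteration 3:
  f(-0.201102) = 0.147015
  f(-0.233730) = -0.002318
  x_4 = -0.233730 - (-0.002318)×(-0.233730 - (-0.201102))/(-0.002318 - 0.147015)
       = -0.233223
Iteration 4:
  f(-0.233730) = -0.002318
  f(-0.233223) = 0.000027
  x_5 = -0.233223 - 0.000027×(-0.233223 - (-0.233730))/(0.000027 - (-0.002318))
       = -0.233229
Iteration 5:
  f(-0.233223) = 0.000027
  f(-0.233229) = 0.000000
  x_6 = -0.233229 - 0.000000×(-0.233229 - (-0.233223))/(0.000000 - 0.000027)
       = -0.233229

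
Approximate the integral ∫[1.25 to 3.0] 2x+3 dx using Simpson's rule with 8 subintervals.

f(x) = 2x+3
a = 1.25, b = 3.0, n = 8
h = (b - a)/n = 0.218750

Simpson's rule: (h/3)[f(x₀) + 4f(x₁) + 2f(x₂) + ... + f(xₙ)]

x_0 = 1.2500, f(x_0) = 5.500000, coefficient = 1
x_1 = 1.4688, f(x_1) = 5.937500, coefficient = 4
x_2 = 1.6875, f(x_2) = 6.375000, coefficient = 2
x_3 = 1.9062, f(x_3) = 6.812500, coefficient = 4
x_4 = 2.1250, f(x_4) = 7.250000, coefficient = 2
x_5 = 2.3438, f(x_5) = 7.687500, coefficient = 4
x_6 = 2.5625, f(x_6) = 8.125000, coefficient = 2
x_7 = 2.7812, f(x_7) = 8.562500, coefficient = 4
x_8 = 3.0000, f(x_8) = 9.000000, coefficient = 1

I ≈ (0.218750/3) × 174.000000 = 12.687500
Exact value: 12.687500
Error: 0.000000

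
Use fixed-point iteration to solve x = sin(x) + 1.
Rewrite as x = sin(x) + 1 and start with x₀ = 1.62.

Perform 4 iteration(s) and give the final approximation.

Equation: x = sin(x) + 1
Fixed-point form: x = sin(x) + 1
x₀ = 1.62

x_1 = g(1.620000) = 1.998790
x_2 = g(1.998790) = 1.909800
x_3 = g(1.909800) = 1.943086
x_4 = g(1.943086) = 1.931497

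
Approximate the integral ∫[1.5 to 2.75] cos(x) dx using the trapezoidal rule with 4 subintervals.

f(x) = cos(x)
a = 1.5, b = 2.75, n = 4
h = (b - a)/n = 0.312500

Trapezoidal rule: (h/2)[f(x₀) + 2f(x₁) + 2f(x₂) + ... + f(xₙ)]

x_0 = 1.5000, f(x_0) = 0.070737, coefficient = 1
x_1 = 1.8125, f(x_1) = -0.239357, coefficient = 2
x_2 = 2.1250, f(x_2) = -0.526266, coefficient = 2
x_3 = 2.4375, f(x_3) = -0.762199, coefficient = 2
x_4 = 2.7500, f(x_4) = -0.924302, coefficient = 1

I ≈ (0.312500/2) × -3.909211 = -0.610814
Exact value: -0.615834
Error: 0.005020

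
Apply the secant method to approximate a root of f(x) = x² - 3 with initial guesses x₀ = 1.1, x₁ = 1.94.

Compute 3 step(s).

f(x) = x² - 3
x₀ = 1.1, x₁ = 1.94

Secant formula: x_{n+1} = x_n - f(x_n)(x_n - x_{n-1})/(f(x_n) - f(x_{n-1}))

Iteration 1:
  f(1.100000) = -1.790000
  f(1.940000) = 0.763600
  x_2 = 1.940000 - 0.763600×(1.940000 - 1.100000)/(0.763600 - (-1.790000))
       = 1.688816
Iteration 2:
  f(1.940000) = 0.763600
  f(1.688816) = -0.147901
  x_3 = 1.688816 - (-0.147901)×(1.688816 - 1.940000)/(-0.147901 - 0.763600)
       = 1.729573
Iteration 3:
  f(1.688816) = -0.147901
  f(1.729573) = -0.008576
  x_4 = 1.729573 - (-0.008576)×(1.729573 - 1.688816)/(-0.008576 - (-0.147901))
       = 1.732082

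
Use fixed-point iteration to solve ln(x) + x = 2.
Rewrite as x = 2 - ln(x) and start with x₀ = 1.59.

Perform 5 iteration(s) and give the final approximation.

Equation: ln(x) + x = 2
Fixed-point form: x = 2 - ln(x)
x₀ = 1.59

x_1 = g(1.590000) = 1.536266
x_2 = g(1.536266) = 1.570645
x_3 = g(1.570645) = 1.548514
x_4 = g(1.548514) = 1.562705
x_5 = g(1.562705) = 1.553582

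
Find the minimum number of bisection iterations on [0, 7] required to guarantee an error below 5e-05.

We need (b-a)/2^n ≤ 5e-05
(7 - 0)/2^n ≤ 5e-05
7/2^n ≤ 5e-05
2^n ≥ 140000
n ≥ log₂(140000) = 17.10
n ≥ 18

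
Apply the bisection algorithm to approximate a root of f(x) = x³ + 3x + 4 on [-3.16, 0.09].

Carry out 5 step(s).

f(x) = x³ + 3x + 4
Initial interval: [-3.16, 0.09]

Iteration 1:
  c_1 = (-3.160000 + 0.090000)/2 = -1.535000
  f(c_1) = f(-1.535000) = -4.221805
  f(a) × f(c) ≥ 0, new interval: [-1.535000, 0.090000]
Iteration 2:
  c_2 = (-1.535000 + 0.090000)/2 = -0.722500
  f(c_2) = f(-0.722500) = 1.455350
  f(a) × f(c) < 0, new interval: [-1.535000, -0.722500]
Iteration 3:
  c_3 = (-1.535000 + (-0.722500))/2 = -1.128750
  f(c_3) = f(-1.128750) = -0.824364
  f(a) × f(c) ≥ 0, new interval: [-1.128750, -0.722500]
Iteration 4:
  c_4 = (-1.128750 + (-0.722500))/2 = -0.925625
  f(c_4) = f(-0.925625) = 0.430066
  f(a) × f(c) < 0, new interval: [-1.128750, -0.925625]
Iteration 5:
  c_5 = (-1.128750 + (-0.925625))/2 = -1.027188
  f(c_5) = f(-1.027188) = -0.165363
  f(a) × f(c) ≥ 0, new interval: [-1.027188, -0.925625]

After 5 iteration(s), the approximation is c_5 = -1.027188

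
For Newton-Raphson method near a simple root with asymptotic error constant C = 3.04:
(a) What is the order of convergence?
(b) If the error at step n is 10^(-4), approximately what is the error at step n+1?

(a) Newton-Raphson has quadratic (order 2) convergence near simple roots.
    This means |e_{n+1}| ≈ C|e_n|².

(b) With |e_n| = 10^(-4) and C = 3.04:
    |e_{n+1}| ≈ 3.04 × (10^(-4))² = 3.04 × 10^(-8)

(a) 2 (quadratic); (b) |e_{n+1}| ≈ 3.040e-08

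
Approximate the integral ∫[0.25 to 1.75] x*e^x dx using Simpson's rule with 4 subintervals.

f(x) = x*e^x
a = 0.25, b = 1.75, n = 4
h = (b - a)/n = 0.375000

Simpson's rule: (h/3)[f(x₀) + 4f(x₁) + 2f(x₂) + ... + f(xₙ)]

x_0 = 0.2500, f(x_0) = 0.321006, coefficient = 1
x_1 = 0.6250, f(x_1) = 1.167654, coefficient = 4
x_2 = 1.0000, f(x_2) = 2.718282, coefficient = 2
x_3 = 1.3750, f(x_3) = 5.438230, coefficient = 4
x_4 = 1.7500, f(x_4) = 10.070555, coefficient = 1

I ≈ (0.375000/3) × 42.251662 = 5.281458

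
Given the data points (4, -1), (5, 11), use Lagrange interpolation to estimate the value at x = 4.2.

Lagrange interpolation formula:
P(x) = Σ yᵢ × Lᵢ(x)
where Lᵢ(x) = Π_{j≠i} (x - xⱼ)/(xᵢ - xⱼ)

L_0(4.2) = (4.2 - 5)/(4 - 5) = 0.800000
L_1(4.2) = (4.2 - 4)/(5 - 4) = 0.200000

P(4.2) = (-1)×L_0(4.2) + 11×L_1(4.2)
P(4.2) = 1.400000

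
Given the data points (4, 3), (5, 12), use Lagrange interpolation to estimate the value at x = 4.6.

Lagrange interpolation formula:
P(x) = Σ yᵢ × Lᵢ(x)
where Lᵢ(x) = Π_{j≠i} (x - xⱼ)/(xᵢ - xⱼ)

L_0(4.6) = (4.6 - 5)/(4 - 5) = 0.400000
L_1(4.6) = (4.6 - 4)/(5 - 4) = 0.600000

P(4.6) = 3×L_0(4.6) + 12×L_1(4.6)
P(4.6) = 8.400000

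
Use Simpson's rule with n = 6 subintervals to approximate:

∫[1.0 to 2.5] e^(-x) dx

f(x) = e^(-x)
a = 1.0, b = 2.5, n = 6
h = (b - a)/n = 0.250000

Simpson's rule: (h/3)[f(x₀) + 4f(x₁) + 2f(x₂) + ... + f(xₙ)]

x_0 = 1.0000, f(x_0) = 0.367879, coefficient = 1
x_1 = 1.2500, f(x_1) = 0.286505, coefficient = 4
x_2 = 1.5000, f(x_2) = 0.223130, coefficient = 2
x_3 = 1.7500, f(x_3) = 0.173774, coefficient = 4
x_4 = 2.0000, f(x_4) = 0.135335, coefficient = 2
x_5 = 2.2500, f(x_5) = 0.105399, coefficient = 4
x_6 = 2.5000, f(x_6) = 0.082085, coefficient = 1

I ≈ (0.250000/3) × 3.429607 = 0.285801
Exact value: 0.285794
Error: 0.000006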